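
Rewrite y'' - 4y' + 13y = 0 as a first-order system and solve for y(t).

Let x_1 = y, x_2 = y'. Then x_1' = x_2 and x_2' = -13x_1 + 4x_2.
A = [[0,1],[-13,4]]; det(A-λI) = λ^2 - 4λ + 13.
Eigenvalues λ = 2 ± 3i.

y(t) = c_1e^(2t)cos(3t) + c_2e^(2t)sin(3t)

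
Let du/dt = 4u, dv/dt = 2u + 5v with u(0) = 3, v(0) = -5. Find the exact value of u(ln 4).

768

A = [[4,0],[2,5]]; eigenvalues λ = 4, 5.
Eigenvectors: (1,-2) for λ=4, (0,-1) for λ=5.
From the initial condition, c_1 = 3, c_2 = -1.
u(ln 4) = (3)(4^4)(1) + (-1)(4^5)(0) = 768.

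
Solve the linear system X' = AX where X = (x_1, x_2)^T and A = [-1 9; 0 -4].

Coefficient matrix A = [[-1, 9], [0, -4]].
Characteristic polynomial det(A - λI) = λ^2 + 5λ + 4 = 0.
Eigenvalues λ = -1, -4.
For λ=-1: (A-λI) row 1 is [0, 9], so an eigenvector is (-1, 0).
For λ=-4: (A-λI) row 1 is [3, 9], so an eigenvector is (-3, 1).
General solution: C_1e^(-t)(-1,0) + C_2e^(-4t)(-3,1).

x_1(t) = -C_1e^(-t) - 3C_2e^(-4t), x_2(t) = C_2e^(-4t)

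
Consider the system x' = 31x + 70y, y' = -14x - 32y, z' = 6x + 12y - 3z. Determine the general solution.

x(t) = 5c_1e^(3t) - 2c_3e^(-4t), y(t) = -2c_1e^(3t) + c_3e^(-4t), z(t) = c_1e^(3t) + c_2e^(-3t)

Coefficient matrix A = [[31, 70, 0], [-14, -32, 0], [6, 12, -3]].
det(A - λI) = 0 gives eigenvalues λ = 3, -3, -4.
For λ=3: eigenvector (5,-2,1).
For λ=-3: eigenvector (0,0,1).
For λ=-4: eigenvector (-2,1,0).
General solution: c_1e^(3t)(5,-2,1) + c_2e^(-3t)(0,0,1) + c_3e^(-4t)(-2,1,0).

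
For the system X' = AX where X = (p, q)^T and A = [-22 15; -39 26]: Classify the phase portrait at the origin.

unstable spiral

A = [[-22,15],[-39,26]]; det(A-λI) = λ^2 - 4λ + 13.
λ = 2 ± 3i: positive real part.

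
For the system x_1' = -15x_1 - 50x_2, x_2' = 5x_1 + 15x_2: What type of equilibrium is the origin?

A = [[-15,-50],[5,15]]; det(A-λI) = λ^2 + 25.
λ = 0 ± 5i: zero real part.

center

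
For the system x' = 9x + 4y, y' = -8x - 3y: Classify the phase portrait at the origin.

A = [[9,4],[-8,-3]]; det(A-λI) = λ^2 - 6λ + 5.
λ = 5, 1: both positive.

unstable node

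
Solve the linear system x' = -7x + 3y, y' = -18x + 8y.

Coefficient matrix A = [[-7, 3], [-18, 8]].
Characteristic polynomial det(A - λI) = λ^2 - λ - 2 = 0.
Eigenvalues λ = 2, -1.
For λ=2: (A-λI) row 1 is [-9, 3], so an eigenvector is (1, 3).
For λ=-1: (A-λI) row 1 is [-6, 3], so an eigenvector is (1, 2).
General solution: C_1e^(2t)(1,3) + C_2e^(-t)(1,2).

x(t) = C_1e^(2t) + C_2e^(-t), y(t) = 3C_1e^(2t) + 2C_2e^(-t)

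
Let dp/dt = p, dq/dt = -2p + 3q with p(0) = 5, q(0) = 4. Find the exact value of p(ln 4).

A = [[1,0],[-2,3]]; eigenvalues λ = 1, 3.
Eigenvectors: (1,1) for λ=1, (0,-1) for λ=3.
From the initial condition, c_1 = 5, c_2 = 1.
p(ln 4) = (5)(4^1)(1) + (1)(4^3)(0) = 20.

20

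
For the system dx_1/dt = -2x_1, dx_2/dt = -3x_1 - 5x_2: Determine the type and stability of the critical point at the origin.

A = [[-2,0],[-3,-5]]; det(A-λI) = λ^2 + 7λ + 10.
λ = -5, -2: both negative.

stable node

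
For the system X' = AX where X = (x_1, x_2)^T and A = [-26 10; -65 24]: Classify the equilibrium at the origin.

stable spiral

A = [[-26,10],[-65,24]]; det(A-λI) = λ^2 + 2λ + 26.
λ = -1 ± 5i: negative real part.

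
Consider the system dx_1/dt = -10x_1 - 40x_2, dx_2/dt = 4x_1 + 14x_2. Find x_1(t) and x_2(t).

x_1(t) = C_1e^(2t)sin(4t) + 3C_1e^(2t)cos(4t) + 3C_2e^(2t)sin(4t) - C_2e^(2t)cos(4t), x_2(t) = -C_1e^(2t)cos(4t) - C_2e^(2t)sin(4t)

Coefficient matrix A = [[-10, -40], [4, 14]].
Characteristic polynomial det(A - λI) = λ^2 - 4λ + 20 = 0.
Eigenvalues λ = 2 ± 4i (complex conjugate pair).
For λ=2+4i: an eigenvector is (3,-1) - i(1,0) = (3 - i, -1).
A real fundamental pair from Re and Im of e^((2+4i)t)v: X_1 = e^(2t)(cos(4t)·(3,-1) + sin(4t)·(1,0)), X_2 = e^(2t)(sin(4t)·(3,-1) - cos(4t)·(1,0)).
General solution: C_1X_1 + C_2X_2.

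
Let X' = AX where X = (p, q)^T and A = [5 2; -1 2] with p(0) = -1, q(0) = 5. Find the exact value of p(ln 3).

A = [[5,2],[-1,2]]; eigenvalues λ = 3, 4.
Eigenvectors: (-1,1) for λ=3, (-2,1) for λ=4.
From the initial condition, c_1 = 9, c_2 = -4.
p(ln 3) = (9)(3^3)(-1) + (-4)(3^4)(-2) = 405.

405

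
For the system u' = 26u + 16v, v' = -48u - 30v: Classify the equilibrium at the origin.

A = [[26,16],[-48,-30]]; det(A-λI) = λ^2 + 4λ - 12.
λ = 2, -6: opposite signs.

saddle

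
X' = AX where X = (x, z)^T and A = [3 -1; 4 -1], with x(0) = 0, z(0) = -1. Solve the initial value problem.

Coefficient matrix A = [[3, -1], [4, -1]].
Characteristic polynomial det(A - λI) = λ^2 - 2λ + 1 = 0.
Single eigenvalue λ = 1 with algebraic multiplicity 2.
Eigenvector v = (-1,-2); generalized eigenvector w with (A-λI)w=v is (0,1).
General solution: e^(t)[K_1·v + K_2·(t·v + w)].
Applying x(0)=0, z(0)=-1 gives K_1=0, K_2=-1.

x(t) = te^(t), z(t) = 2te^(t) - e^(t)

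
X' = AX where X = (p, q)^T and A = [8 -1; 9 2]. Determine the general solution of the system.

Coefficient matrix A = [[8, -1], [9, 2]].
Characteristic polynomial det(A - λI) = λ^2 - 10λ + 25 = 0.
Single eigenvalue λ = 5 with algebraic multiplicity 2.
Eigenvector v = (1,3); generalized eigenvector w with (A-λI)w=v is (0,-1).
General solution: e^(5t)[K_1·v + K_2·(t·v + w)].

p(t) = K_1e^(5t) + K_2te^(5t), q(t) = 3K_1e^(5t) + 3K_2te^(5t) - K_2e^(5t)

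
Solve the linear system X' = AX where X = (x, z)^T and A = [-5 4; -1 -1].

Coefficient matrix A = [[-5, 4], [-1, -1]].
Characteristic polynomial det(A - λI) = λ^2 + 6λ + 9 = 0.
Single eigenvalue λ = -3 with algebraic multiplicity 2.
Eigenvector v = (2,1); generalized eigenvector w with (A-λI)w=v is (1,1).
General solution: e^(-3t)[c_1·v + c_2·(t·v + w)].

x(t) = 2c_1e^(-3t) + 2c_2te^(-3t) + c_2e^(-3t), z(t) = c_1e^(-3t) + c_2te^(-3t) + c_2e^(-3t)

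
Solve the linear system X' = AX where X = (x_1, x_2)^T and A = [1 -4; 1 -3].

Coefficient matrix A = [[1, -4], [1, -3]].
Characteristic polynomial det(A - λI) = λ^2 + 2λ + 1 = 0.
Single eigenvalue λ = -1 with algebraic multiplicity 2.
Eigenvector v = (-2,-1); generalized eigenvector w with (A-λI)w=v is (1,1).
General solution: e^(-t)[c_1·v + c_2·(t·v + w)].

x_1(t) = -2c_1e^(-t) - 2c_2te^(-t) + c_2e^(-t), x_2(t) = -c_1e^(-t) - c_2te^(-t) + c_2e^(-t)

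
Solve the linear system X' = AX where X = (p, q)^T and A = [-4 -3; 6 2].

p(t) = -c_1e^(-t)sin(3t) + c_2e^(-t)cos(3t), q(t) = c_1e^(-t)sin(3t) + c_1e^(-t)cos(3t) + c_2e^(-t)sin(3t) - c_2e^(-t)cos(3t)

Coefficient matrix A = [[-4, -3], [6, 2]].
Characteristic polynomial det(A - λI) = λ^2 + 2λ + 10 = 0.
Eigenvalues λ = -1 ± 3i (complex conjugate pair).
For λ=-1+3i: an eigenvector is (0,1) - i(-1,1) = (0 + i, 1 - i).
A real fundamental pair from Re and Im of e^((-1+3i)t)v: X_1 = e^(-t)(cos(3t)·(0,1) + sin(3t)·(-1,1)), X_2 = e^(-t)(sin(3t)·(0,1) - cos(3t)·(-1,1)).
General solution: c_1X_1 + c_2X_2.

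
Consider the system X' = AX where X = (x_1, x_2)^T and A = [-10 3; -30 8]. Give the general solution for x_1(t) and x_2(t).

x_1(t) = -K_1e^(-t)cos(3t) - K_2e^(-t)sin(3t), x_2(t) = K_1e^(-t)sin(3t) - 3K_1e^(-t)cos(3t) - 3K_2e^(-t)sin(3t) - K_2e^(-t)cos(3t)

Coefficient matrix A = [[-10, 3], [-30, 8]].
Characteristic polynomial det(A - λI) = λ^2 + 2λ + 10 = 0.
Eigenvalues λ = -1 ± 3i (complex conjugate pair).
For λ=-1+3i: an eigenvector is (-1,-3) - i(0,1) = (-1, -3 - i).
A real fundamental pair from Re and Im of e^((-1+3i)t)v: X_1 = e^(-t)(cos(3t)·(-1,-3) + sin(3t)·(0,1)), X_2 = e^(-t)(sin(3t)·(-1,-3) - cos(3t)·(0,1)).
General solution: K_1X_1 + K_2X_2.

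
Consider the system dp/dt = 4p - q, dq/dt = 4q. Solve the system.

p(t) = -C_1e^(4t) - C_2te^(4t) - 2C_2e^(4t), q(t) = C_2e^(4t)

Coefficient matrix A = [[4, -1], [0, 4]].
Characteristic polynomial det(A - λI) = λ^2 - 8λ + 16 = 0.
Single eigenvalue λ = 4 with algebraic multiplicity 2.
Eigenvector v = (-1,0); generalized eigenvector w with (A-λI)w=v is (-2,1).
General solution: e^(4t)[C_1·v + C_2·(t·v + w)].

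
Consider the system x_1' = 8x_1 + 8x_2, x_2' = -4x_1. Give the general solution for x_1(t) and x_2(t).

Coefficient matrix A = [[8, 8], [-4, 0]].
Characteristic polynomial det(A - λI) = λ^2 - 8λ + 32 = 0.
Eigenvalues λ = 4 ± 4i (complex conjugate pair).
For λ=4+4i: an eigenvector is (1,-1) - i(-1,0) = (1 + i, -1).
A real fundamental pair from Re and Im of e^((4+4i)t)v: X_1 = e^(4t)(cos(4t)·(1,-1) + sin(4t)·(-1,0)), X_2 = e^(4t)(sin(4t)·(1,-1) - cos(4t)·(-1,0)).
General solution: c_1X_1 + c_2X_2.

x_1(t) = -c_1e^(4t)sin(4t) + c_1e^(4t)cos(4t) + c_2e^(4t)sin(4t) + c_2e^(4t)cos(4t), x_2(t) = -c_1e^(4t)cos(4t) - c_2e^(4t)sin(4t)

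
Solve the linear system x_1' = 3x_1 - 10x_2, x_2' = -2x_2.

x_1(t) = c_1e^(3t) - 2c_2e^(-2t), x_2(t) = -c_2e^(-2t)

Coefficient matrix A = [[3, -10], [0, -2]].
Characteristic polynomial det(A - λI) = λ^2 - λ - 6 = 0.
Eigenvalues λ = 3, -2.
For λ=3: (A-λI) row 1 is [0, -10], so an eigenvector is (1, 0).
For λ=-2: (A-λI) row 1 is [5, -10], so an eigenvector is (-2, -1).
General solution: c_1e^(3t)(1,0) + c_2e^(-2t)(-2,-1).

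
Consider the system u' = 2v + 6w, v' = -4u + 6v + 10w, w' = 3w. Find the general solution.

u(t) = K_1e^(4t) - K_2e^(2t) - 2K_3e^(3t), v(t) = 2K_1e^(4t) - K_2e^(2t) - 6K_3e^(3t), w(t) = K_3e^(3t)

Coefficient matrix A = [[0, 2, 6], [-4, 6, 10], [0, 0, 3]].
det(A - λI) = 0 gives eigenvalues λ = 4, 2, 3.
For λ=4: eigenvector (1,2,0).
For λ=2: eigenvector (-1,-1,0).
For λ=3: eigenvector (-2,-6,1).
General solution: K_1e^(4t)(1,2,0) + K_2e^(2t)(-1,-1,0) + K_3e^(3t)(-2,-6,1).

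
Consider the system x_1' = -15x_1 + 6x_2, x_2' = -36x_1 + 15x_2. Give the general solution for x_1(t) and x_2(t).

Coefficient matrix A = [[-15, 6], [-36, 15]].
Characteristic polynomial det(A - λI) = λ^2 - 9 = 0.
Eigenvalues λ = 3, -3.
For λ=3: (A-λI) row 1 is [-18, 6], so an eigenvector is (-1, -3).
For λ=-3: (A-λI) row 1 is [-12, 6], so an eigenvector is (1, 2).
General solution: K_1e^(3t)(-1,-3) + K_2e^(-3t)(1,2).

x_1(t) = -K_1e^(3t) + K_2e^(-3t), x_2(t) = -3K_1e^(3t) + 2K_2e^(-3t)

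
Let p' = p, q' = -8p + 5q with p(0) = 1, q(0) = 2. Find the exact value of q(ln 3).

A = [[1,0],[-8,5]]; eigenvalues λ = 5, 1.
Eigenvectors: (0,-1) for λ=5, (-1,-2) for λ=1.
From the initial condition, c_1 = 0, c_2 = -1.
q(ln 3) = (0)(3^5)(-1) + (-1)(3^1)(-2) = 6.

6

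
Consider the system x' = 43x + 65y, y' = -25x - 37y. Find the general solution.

Coefficient matrix A = [[43, 65], [-25, -37]].
Characteristic polynomial det(A - λI) = λ^2 - 6λ + 34 = 0.
Eigenvalues λ = 3 ± 5i (complex conjugate pair).
For λ=3+5i: an eigenvector is (-3,2) - i(2,-1) = (-3 - 2i, 2 + i).
A real fundamental pair from Re and Im of e^((3+5i)t)v: X_1 = e^(3t)(cos(5t)·(-3,2) + sin(5t)·(2,-1)), X_2 = e^(3t)(sin(5t)·(-3,2) - cos(5t)·(2,-1)).
General solution: K_1X_1 + K_2X_2.

x(t) = 2K_1e^(3t)sin(5t) - 3K_1e^(3t)cos(5t) - 3K_2e^(3t)sin(5t) - 2K_2e^(3t)cos(5t), y(t) = -K_1e^(3t)sin(5t) + 2K_1e^(3t)cos(5t) + 2K_2e^(3t)sin(5t) + K_2e^(3t)cos(5t)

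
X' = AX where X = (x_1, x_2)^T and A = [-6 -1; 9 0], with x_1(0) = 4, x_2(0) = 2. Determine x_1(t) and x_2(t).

Coefficient matrix A = [[-6, -1], [9, 0]].
Characteristic polynomial det(A - λI) = λ^2 + 6λ + 9 = 0.
Single eigenvalue λ = -3 with algebraic multiplicity 2.
Eigenvector v = (1,-3); generalized eigenvector w with (A-λI)w=v is (0,-1).
General solution: e^(-3t)[C_1·v + C_2·(t·v + w)].
Applying x_1(0)=4, x_2(0)=2 gives C_1=4, C_2=-14.

x_1(t) = -14te^(-3t) + 4e^(-3t), x_2(t) = 42te^(-3t) + 2e^(-3t)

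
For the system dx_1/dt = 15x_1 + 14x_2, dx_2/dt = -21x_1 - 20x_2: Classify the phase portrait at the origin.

saddle

A = [[15,14],[-21,-20]]; det(A-λI) = λ^2 + 5λ - 6.
λ = -6, 1: opposite signs.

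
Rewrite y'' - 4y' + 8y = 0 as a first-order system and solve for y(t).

y(t) = c_1e^(2t)cos(2t) + c_2e^(2t)sin(2t)

Let x_1 = y, x_2 = y'. Then x_1' = x_2 and x_2' = -8x_1 + 4x_2.
A = [[0,1],[-8,4]]; det(A-λI) = λ^2 - 4λ + 8.
Eigenvalues λ = 2 ± 2i.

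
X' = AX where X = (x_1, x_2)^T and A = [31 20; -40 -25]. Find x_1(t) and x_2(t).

Coefficient matrix A = [[31, 20], [-40, -25]].
Characteristic polynomial det(A - λI) = λ^2 - 6λ + 25 = 0.
Eigenvalues λ = 3 ± 4i (complex conjugate pair).
For λ=3+4i: an eigenvector is (-2,3) - i(1,-1) = (-2 - i, 3 + i).
A real fundamental pair from Re and Im of e^((3+4i)t)v: X_1 = e^(3t)(cos(4t)·(-2,3) + sin(4t)·(1,-1)), X_2 = e^(3t)(sin(4t)·(-2,3) - cos(4t)·(1,-1)).
General solution: K_1X_1 + K_2X_2.

x_1(t) = K_1e^(3t)sin(4t) - 2K_1e^(3t)cos(4t) - 2K_2e^(3t)sin(4t) - K_2e^(3t)cos(4t), x_2(t) = -K_1e^(3t)sin(4t) + 3K_1e^(3t)cos(4t) + 3K_2e^(3t)sin(4t) + K_2e^(3t)cos(4t)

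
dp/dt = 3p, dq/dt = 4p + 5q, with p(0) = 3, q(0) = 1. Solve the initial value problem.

p(t) = 3e^(3t), q(t) = 7e^(5t) - 6e^(3t)

Coefficient matrix A = [[3, 0], [4, 5]].
Characteristic polynomial det(A - λI) = λ^2 - 8λ + 15 = 0.
Eigenvalues λ = 5, 3.
For λ=5: (A-λI) row 1 is [-2, 0], so an eigenvector is (0, -1).
For λ=3: (A-λI) row 2 is [4, 2], so an eigenvector is (-1, 2).
General solution: K_1e^(5t)(0,-1) + K_2e^(3t)(-1,2).
Applying p(0)=3, q(0)=1 gives K_1=-7, K_2=-3.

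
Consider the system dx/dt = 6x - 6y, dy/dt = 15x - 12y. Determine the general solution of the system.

Coefficient matrix A = [[6, -6], [15, -12]].
Characteristic polynomial det(A - λI) = λ^2 + 6λ + 18 = 0.
Eigenvalues λ = -3 ± 3i (complex conjugate pair).
For λ=-3+3i: an eigenvector is (1,1) - i(1,2) = (1 - i, 1 - 2i).
A real fundamental pair from Re and Im of e^((-3+3i)t)v: X_1 = e^(-3t)(cos(3t)·(1,1) + sin(3t)·(1,2)), X_2 = e^(-3t)(sin(3t)·(1,1) - cos(3t)·(1,2)).
General solution: C_1X_1 + C_2X_2.

x(t) = C_1e^(-3t)sin(3t) + C_1e^(-3t)cos(3t) + C_2e^(-3t)sin(3t) - C_2e^(-3t)cos(3t), y(t) = 2C_1e^(-3t)sin(3t) + C_1e^(-3t)cos(3t) + C_2e^(-3t)sin(3t) - 2C_2e^(-3t)cos(3t)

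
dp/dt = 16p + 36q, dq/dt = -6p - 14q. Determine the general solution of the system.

Coefficient matrix A = [[16, 36], [-6, -14]].
Characteristic polynomial det(A - λI) = λ^2 - 2λ - 8 = 0.
Eigenvalues λ = -2, 4.
For λ=-2: (A-λI) row 1 is [18, 36], so an eigenvector is (2, -1).
For λ=4: (A-λI) row 1 is [12, 36], so an eigenvector is (-3, 1).
General solution: K_1e^(-2t)(2,-1) + K_2e^(4t)(-3,1).

p(t) = 2K_1e^(-2t) - 3K_2e^(4t), q(t) = -K_1e^(-2t) + K_2e^(4t)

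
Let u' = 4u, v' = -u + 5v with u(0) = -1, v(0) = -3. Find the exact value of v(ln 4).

A = [[4,0],[-1,5]]; eigenvalues λ = 4, 5.
Eigenvectors: (1,1) for λ=4, (0,-1) for λ=5.
From the initial condition, c_1 = -1, c_2 = 2.
v(ln 4) = (-1)(4^4)(1) + (2)(4^5)(-1) = -2304.

-2304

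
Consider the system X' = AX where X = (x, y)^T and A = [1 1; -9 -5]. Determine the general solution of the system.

x(t) = c_1e^(-2t) + c_2te^(-2t) + c_2e^(-2t), y(t) = -3c_1e^(-2t) - 3c_2te^(-2t) - 2c_2e^(-2t)

Coefficient matrix A = [[1, 1], [-9, -5]].
Characteristic polynomial det(A - λI) = λ^2 + 4λ + 4 = 0.
Single eigenvalue λ = -2 with algebraic multiplicity 2.
Eigenvector v = (1,-3); generalized eigenvector w with (A-λI)w=v is (1,-2).
General solution: e^(-2t)[c_1·v + c_2·(t·v + w)].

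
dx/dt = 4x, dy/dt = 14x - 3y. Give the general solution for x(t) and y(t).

Coefficient matrix A = [[4, 0], [14, -3]].
Characteristic polynomial det(A - λI) = λ^2 - λ - 12 = 0.
Eigenvalues λ = 4, -3.
For λ=4: (A-λI) row 2 is [14, -7], so an eigenvector is (1, 2).
For λ=-3: (A-λI) row 1 is [7, 0], so an eigenvector is (0, -1).
General solution: c_1e^(4t)(1,2) + c_2e^(-3t)(0,-1).

x(t) = c_1e^(4t), y(t) = 2c_1e^(4t) - c_2e^(-3t)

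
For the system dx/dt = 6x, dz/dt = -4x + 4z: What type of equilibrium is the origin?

unstable node

A = [[6,0],[-4,4]]; det(A-λI) = λ^2 - 10λ + 24.
λ = 6, 4: both positive.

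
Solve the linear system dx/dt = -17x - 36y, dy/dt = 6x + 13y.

Coefficient matrix A = [[-17, -36], [6, 13]].
Characteristic polynomial det(A - λI) = λ^2 + 4λ - 5 = 0.
Eigenvalues λ = -5, 1.
For λ=-5: (A-λI) row 1 is [-12, -36], so an eigenvector is (-3, 1).
For λ=1: (A-λI) row 1 is [-18, -36], so an eigenvector is (2, -1).
General solution: K_1e^(-5t)(-3,1) + K_2e^(t)(2,-1).

x(t) = -3K_1e^(-5t) + 2K_2e^(t), y(t) = K_1e^(-5t) - K_2e^(t)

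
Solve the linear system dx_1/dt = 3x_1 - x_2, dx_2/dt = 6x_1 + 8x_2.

x_1(t) = c_1e^(5t) - c_2e^(6t), x_2(t) = -2c_1e^(5t) + 3c_2e^(6t)

Coefficient matrix A = [[3, -1], [6, 8]].
Characteristic polynomial det(A - λI) = λ^2 - 11λ + 30 = 0.
Eigenvalues λ = 5, 6.
For λ=5: (A-λI) row 1 is [-2, -1], so an eigenvector is (1, -2).
For λ=6: (A-λI) row 1 is [-3, -1], so an eigenvector is (-1, 3).
General solution: c_1e^(5t)(1,-2) + c_2e^(6t)(-1,3).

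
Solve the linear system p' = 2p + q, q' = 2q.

p(t) = -K_1e^(2t) - K_2te^(2t) - 3K_2e^(2t), q(t) = -K_2e^(2t)

Coefficient matrix A = [[2, 1], [0, 2]].
Characteristic polynomial det(A - λI) = λ^2 - 4λ + 4 = 0.
Single eigenvalue λ = 2 with algebraic multiplicity 2.
Eigenvector v = (-1,0); generalized eigenvector w with (A-λI)w=v is (-3,-1).
General solution: e^(2t)[K_1·v + K_2·(t·v + w)].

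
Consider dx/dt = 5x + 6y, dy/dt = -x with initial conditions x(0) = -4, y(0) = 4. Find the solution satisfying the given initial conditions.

x(t) = 12e^(3t) - 16e^(2t), y(t) = -4e^(3t) + 8e^(2t)

Coefficient matrix A = [[5, 6], [-1, 0]].
Characteristic polynomial det(A - λI) = λ^2 - 5λ + 6 = 0.
Eigenvalues λ = 3, 2.
For λ=3: (A-λI) row 1 is [2, 6], so an eigenvector is (3, -1).
For λ=2: (A-λI) row 1 is [3, 6], so an eigenvector is (-2, 1).
General solution: c_1e^(3t)(3,-1) + c_2e^(2t)(-2,1).
Applying x(0)=-4, y(0)=4 gives c_1=4, c_2=8.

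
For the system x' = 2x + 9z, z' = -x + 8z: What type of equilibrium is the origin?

unstable improper node

A = [[2,9],[-1,8]]; det(A-λI) = λ^2 - 10λ + 25.
repeated λ = 5 with a single eigenvector.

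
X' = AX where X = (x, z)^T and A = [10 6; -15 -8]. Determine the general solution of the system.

Coefficient matrix A = [[10, 6], [-15, -8]].
Characteristic polynomial det(A - λI) = λ^2 - 2λ + 10 = 0.
Eigenvalues λ = 1 ± 3i (complex conjugate pair).
For λ=1+3i: an eigenvector is (-1,1) - i(-1,2) = (-1 + i, 1 - 2i).
A real fundamental pair from Re and Im of e^((1+3i)t)v: X_1 = e^(t)(cos(3t)·(-1,1) + sin(3t)·(-1,2)), X_2 = e^(t)(sin(3t)·(-1,1) - cos(3t)·(-1,2)).
General solution: c_1X_1 + c_2X_2.

x(t) = -c_1e^(t)sin(3t) - c_1e^(t)cos(3t) - c_2e^(t)sin(3t) + c_2e^(t)cos(3t), z(t) = 2c_1e^(t)sin(3t) + c_1e^(t)cos(3t) + c_2e^(t)sin(3t) - 2c_2e^(t)cos(3t)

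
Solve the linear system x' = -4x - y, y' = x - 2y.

Coefficient matrix A = [[-4, -1], [1, -2]].
Characteristic polynomial det(A - λI) = λ^2 + 6λ + 9 = 0.
Single eigenvalue λ = -3 with algebraic multiplicity 2.
Eigenvector v = (1,-1); generalized eigenvector w with (A-λI)w=v is (1,-2).
General solution: e^(-3t)[K_1·v + K_2·(t·v + w)].

x(t) = K_1e^(-3t) + K_2te^(-3t) + K_2e^(-3t), y(t) = -K_1e^(-3t) - K_2te^(-3t) - 2K_2e^(-3t)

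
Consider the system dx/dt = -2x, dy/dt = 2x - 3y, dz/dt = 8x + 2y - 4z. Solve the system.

Coefficient matrix A = [[-2, 0, 0], [2, -3, 0], [8, 2, -4]].
det(A - λI) = 0 gives eigenvalues λ = -2, -3, -4.
For λ=-2: eigenvector (1,2,6).
For λ=-3: eigenvector (0,1,2).
For λ=-4: eigenvector (0,0,1).
General solution: c_1e^(-2t)(1,2,6) + c_2e^(-3t)(0,1,2) + c_3e^(-4t)(0,0,1).

x(t) = c_1e^(-2t), y(t) = 2c_1e^(-2t) + c_2e^(-3t), z(t) = 6c_1e^(-2t) + 2c_2e^(-3t) + c_3e^(-4t)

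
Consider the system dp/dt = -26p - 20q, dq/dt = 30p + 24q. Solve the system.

p(t) = 2C_1e^(4t) - C_2e^(-6t), q(t) = -3C_1e^(4t) + C_2e^(-6t)

Coefficient matrix A = [[-26, -20], [30, 24]].
Characteristic polynomial det(A - λI) = λ^2 + 2λ - 24 = 0.
Eigenvalues λ = 4, -6.
For λ=4: (A-λI) row 1 is [-30, -20], so an eigenvector is (2, -3).
For λ=-6: (A-λI) row 1 is [-20, -20], so an eigenvector is (-1, 1).
General solution: C_1e^(4t)(2,-3) + C_2e^(-6t)(-1,1).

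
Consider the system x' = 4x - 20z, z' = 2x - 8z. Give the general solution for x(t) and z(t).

Coefficient matrix A = [[4, -20], [2, -8]].
Characteristic polynomial det(A - λI) = λ^2 + 4λ + 8 = 0.
Eigenvalues λ = -2 ± 2i (complex conjugate pair).
For λ=-2+2i: an eigenvector is (3,1) - i(-1,0) = (3 + i, 1).
A real fundamental pair from Re and Im of e^((-2+2i)t)v: X_1 = e^(-2t)(cos(2t)·(3,1) + sin(2t)·(-1,0)), X_2 = e^(-2t)(sin(2t)·(3,1) - cos(2t)·(-1,0)).
General solution: c_1X_1 + c_2X_2.

x(t) = -c_1e^(-2t)sin(2t) + 3c_1e^(-2t)cos(2t) + 3c_2e^(-2t)sin(2t) + c_2e^(-2t)cos(2t), z(t) = c_1e^(-2t)cos(2t) + c_2e^(-2t)sin(2t)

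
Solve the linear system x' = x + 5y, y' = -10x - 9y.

x(t) = -c_1e^(-4t)cos(5t) - c_2e^(-4t)sin(5t), y(t) = c_1e^(-4t)sin(5t) + c_1e^(-4t)cos(5t) + c_2e^(-4t)sin(5t) - c_2e^(-4t)cos(5t)

Coefficient matrix A = [[1, 5], [-10, -9]].
Characteristic polynomial det(A - λI) = λ^2 + 8λ + 41 = 0.
Eigenvalues λ = -4 ± 5i (complex conjugate pair).
For λ=-4+5i: an eigenvector is (-1,1) - i(0,1) = (-1, 1 - i).
A real fundamental pair from Re and Im of e^((-4+5i)t)v: X_1 = e^(-4t)(cos(5t)·(-1,1) + sin(5t)·(0,1)), X_2 = e^(-4t)(sin(5t)·(-1,1) - cos(5t)·(0,1)).
General solution: c_1X_1 + c_2X_2.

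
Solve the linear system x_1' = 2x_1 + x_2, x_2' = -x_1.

Coefficient matrix A = [[2, 1], [-1, 0]].
Characteristic polynomial det(A - λI) = λ^2 - 2λ + 1 = 0.
Single eigenvalue λ = 1 with algebraic multiplicity 2.
Eigenvector v = (1,-1); generalized eigenvector w with (A-λI)w=v is (-2,3).
General solution: e^(t)[C_1·v + C_2·(t·v + w)].

x_1(t) = C_1e^(t) + C_2te^(t) - 2C_2e^(t), x_2(t) = -C_1e^(t) - C_2te^(t) + 3C_2e^(t)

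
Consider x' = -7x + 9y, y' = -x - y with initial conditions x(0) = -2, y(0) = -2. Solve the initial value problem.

x(t) = -12te^(-4t) - 2e^(-4t), y(t) = -4te^(-4t) - 2e^(-4t)

Coefficient matrix A = [[-7, 9], [-1, -1]].
Characteristic polynomial det(A - λI) = λ^2 + 8λ + 16 = 0.
Single eigenvalue λ = -4 with algebraic multiplicity 2.
Eigenvector v = (3,1); generalized eigenvector w with (A-λI)w=v is (2,1).
General solution: e^(-4t)[C_1·v + C_2·(t·v + w)].
Applying x(0)=-2, y(0)=-2 gives C_1=2, C_2=-4.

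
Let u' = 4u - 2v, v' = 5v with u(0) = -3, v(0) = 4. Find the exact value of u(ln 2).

-176

A = [[4,-2],[0,5]]; eigenvalues λ = 5, 4.
Eigenvectors: (-2,1) for λ=5, (1,0) for λ=4.
From the initial condition, c_1 = 4, c_2 = 5.
u(ln 2) = (4)(2^5)(-2) + (5)(2^4)(1) = -176.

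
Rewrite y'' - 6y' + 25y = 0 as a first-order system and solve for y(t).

Let x_1 = y, x_2 = y'. Then x_1' = x_2 and x_2' = -25x_1 + 6x_2.
A = [[0,1],[-25,6]]; det(A-λI) = λ^2 - 6λ + 25.
Eigenvalues λ = 3 ± 4i.

y(t) = C_1e^(3t)cos(4t) + C_2e^(3t)sin(4t)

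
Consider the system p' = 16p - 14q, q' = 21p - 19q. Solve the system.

Coefficient matrix A = [[16, -14], [21, -19]].
Characteristic polynomial det(A - λI) = λ^2 + 3λ - 10 = 0.
Eigenvalues λ = 2, -5.
For λ=2: (A-λI) row 1 is [14, -14], so an eigenvector is (1, 1).
For λ=-5: (A-λI) row 1 is [21, -14], so an eigenvector is (2, 3).
General solution: c_1e^(2t)(1,1) + c_2e^(-5t)(2,3).

p(t) = c_1e^(2t) + 2c_2e^(-5t), q(t) = c_1e^(2t) + 3c_2e^(-5t)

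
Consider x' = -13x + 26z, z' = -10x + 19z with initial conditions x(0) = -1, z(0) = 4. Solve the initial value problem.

x(t) = 60e^(3t)sin(2t) - e^(3t)cos(2t), z(t) = 37e^(3t)sin(2t) + 4e^(3t)cos(2t)

Coefficient matrix A = [[-13, 26], [-10, 19]].
Characteristic polynomial det(A - λI) = λ^2 - 6λ + 13 = 0.
Eigenvalues λ = 3 ± 2i (complex conjugate pair).
For λ=3+2i: an eigenvector is (2,1) - i(-3,-2) = (2 + 3i, 1 + 2i).
A real fundamental pair from Re and Im of e^((3+2i)t)v: X_1 = e^(3t)(cos(2t)·(2,1) + sin(2t)·(-3,-2)), X_2 = e^(3t)(sin(2t)·(2,1) - cos(2t)·(-3,-2)).
General solution: K_1X_1 + K_2X_2.
Applying x(0)=-1, z(0)=4 gives K_1=-14, K_2=9.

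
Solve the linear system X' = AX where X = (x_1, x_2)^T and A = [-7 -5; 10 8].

Coefficient matrix A = [[-7, -5], [10, 8]].
Characteristic polynomial det(A - λI) = λ^2 - λ - 6 = 0.
Eigenvalues λ = -2, 3.
For λ=-2: (A-λI) row 1 is [-5, -5], so an eigenvector is (1, -1).
For λ=3: (A-λI) row 1 is [-10, -5], so an eigenvector is (-1, 2).
General solution: C_1e^(-2t)(1,-1) + C_2e^(3t)(-1,2).

x_1(t) = C_1e^(-2t) - C_2e^(3t), x_2(t) = -C_1e^(-2t) + 2C_2e^(3t)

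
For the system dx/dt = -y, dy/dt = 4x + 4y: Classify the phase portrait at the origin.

unstable improper node

A = [[0,-1],[4,4]]; det(A-λI) = λ^2 - 4λ + 4.
repeated λ = 2 with a single eigenvector.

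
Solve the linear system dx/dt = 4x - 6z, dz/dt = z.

Coefficient matrix A = [[4, -6], [0, 1]].
Characteristic polynomial det(A - λI) = λ^2 - 5λ + 4 = 0.
Eigenvalues λ = 1, 4.
For λ=1: (A-λI) row 1 is [3, -6], so an eigenvector is (-2, -1).
For λ=4: (A-λI) row 1 is [0, -6], so an eigenvector is (-1, 0).
General solution: c_1e^(t)(-2,-1) + c_2e^(4t)(-1,0).

x(t) = -2c_1e^(t) - c_2e^(4t), z(t) = -c_1e^(t)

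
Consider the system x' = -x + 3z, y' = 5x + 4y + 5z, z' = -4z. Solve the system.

x(t) = c_1e^(-4t) + c_3e^(-t), y(t) = c_2e^(4t) - c_3e^(-t), z(t) = -c_1e^(-4t)

Coefficient matrix A = [[-1, 0, 3], [5, 4, 5], [0, 0, -4]].
det(A - λI) = 0 gives eigenvalues λ = -4, 4, -1.
For λ=-4: eigenvector (1,0,-1).
For λ=4: eigenvector (0,1,0).
For λ=-1: eigenvector (1,-1,0).
General solution: c_1e^(-4t)(1,0,-1) + c_2e^(4t)(0,1,0) + c_3e^(-t)(1,-1,0).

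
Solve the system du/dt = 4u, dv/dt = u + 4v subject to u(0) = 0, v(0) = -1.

u(t) = 0, v(t) = -e^(4t)

Coefficient matrix A = [[4, 0], [1, 4]].
Characteristic polynomial det(A - λI) = λ^2 - 8λ + 16 = 0.
Single eigenvalue λ = 4 with algebraic multiplicity 2.
Eigenvector v = (0,1); generalized eigenvector w with (A-λI)w=v is (1,3).
General solution: e^(4t)[K_1·v + K_2·(t·v + w)].
Applying u(0)=0, v(0)=-1 gives K_1=-1, K_2=0.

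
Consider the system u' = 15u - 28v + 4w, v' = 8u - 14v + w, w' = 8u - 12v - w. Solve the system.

Coefficient matrix A = [[15, -28, 4], [8, -14, 1], [8, -12, -1]].
det(A - λI) = 0 gives eigenvalues λ = -1, -2, 3.
For λ=-1: eigenvector (-3,-2,-2).
For λ=-2: eigenvector (-4,-3,-4).
For λ=3: eigenvector (2,1,1).
General solution: K_1e^(-t)(-3,-2,-2) + K_2e^(-2t)(-4,-3,-4) + K_3e^(3t)(2,1,1).

u(t) = -3K_1e^(-t) - 4K_2e^(-2t) + 2K_3e^(3t), v(t) = -2K_1e^(-t) - 3K_2e^(-2t) + K_3e^(3t), w(t) = -2K_1e^(-t) - 4K_2e^(-2t) + K_3e^(3t)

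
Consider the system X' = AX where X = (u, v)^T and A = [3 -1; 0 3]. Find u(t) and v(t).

u(t) = K_1e^(3t) + K_2te^(3t) - 3K_2e^(3t), v(t) = -K_2e^(3t)

Coefficient matrix A = [[3, -1], [0, 3]].
Characteristic polynomial det(A - λI) = λ^2 - 6λ + 9 = 0.
Single eigenvalue λ = 3 with algebraic multiplicity 2.
Eigenvector v = (1,0); generalized eigenvector w with (A-λI)w=v is (-3,-1).
General solution: e^(3t)[K_1·v + K_2·(t·v + w)].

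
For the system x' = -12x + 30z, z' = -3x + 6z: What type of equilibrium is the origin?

stable spiral

A = [[-12,30],[-3,6]]; det(A-λI) = λ^2 + 6λ + 18.
λ = -3 ± 3i: negative real part.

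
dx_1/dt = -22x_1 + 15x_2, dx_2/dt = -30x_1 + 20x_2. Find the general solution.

x_1(t) = -2C_1e^(-t)sin(3t) + C_1e^(-t)cos(3t) + C_2e^(-t)sin(3t) + 2C_2e^(-t)cos(3t), x_2(t) = -3C_1e^(-t)sin(3t) + C_1e^(-t)cos(3t) + C_2e^(-t)sin(3t) + 3C_2e^(-t)cos(3t)

Coefficient matrix A = [[-22, 15], [-30, 20]].
Characteristic polynomial det(A - λI) = λ^2 + 2λ + 10 = 0.
Eigenvalues λ = -1 ± 3i (complex conjugate pair).
For λ=-1+3i: an eigenvector is (1,1) - i(-2,-3) = (1 + 2i, 1 + 3i).
A real fundamental pair from Re and Im of e^((-1+3i)t)v: X_1 = e^(-t)(cos(3t)·(1,1) + sin(3t)·(-2,-3)), X_2 = e^(-t)(sin(3t)·(1,1) - cos(3t)·(-2,-3)).
General solution: C_1X_1 + C_2X_2.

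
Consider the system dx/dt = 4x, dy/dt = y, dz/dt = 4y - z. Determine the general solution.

x(t) = K_1e^(4t), y(t) = K_2e^(t), z(t) = 2K_2e^(t) + K_3e^(-t)

Coefficient matrix A = [[4, 0, 0], [0, 1, 0], [0, 4, -1]].
det(A - λI) = 0 gives eigenvalues λ = 4, 1, -1.
For λ=4: eigenvector (1,0,0).
For λ=1: eigenvector (0,1,2).
For λ=-1: eigenvector (0,0,1).
General solution: K_1e^(4t)(1,0,0) + K_2e^(t)(0,1,2) + K_3e^(-t)(0,0,1).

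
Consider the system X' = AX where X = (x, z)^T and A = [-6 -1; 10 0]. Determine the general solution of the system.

x(t) = c_1e^(-3t)cos(t) + c_2e^(-3t)sin(t), z(t) = c_1e^(-3t)sin(t) - 3c_1e^(-3t)cos(t) - 3c_2e^(-3t)sin(t) - c_2e^(-3t)cos(t)

Coefficient matrix A = [[-6, -1], [10, 0]].
Characteristic polynomial det(A - λI) = λ^2 + 6λ + 10 = 0.
Eigenvalues λ = -3 ± i (complex conjugate pair).
For λ=-3+i: an eigenvector is (1,-3) - i(0,1) = (1, -3 - i).
A real fundamental pair from Re and Im of e^((-3+i)t)v: X_1 = e^(-3t)(cos(t)·(1,-3) + sin(t)·(0,1)), X_2 = e^(-3t)(sin(t)·(1,-3) - cos(t)·(0,1)).
General solution: c_1X_1 + c_2X_2.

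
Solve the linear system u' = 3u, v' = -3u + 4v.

u(t) = -K_2e^(3t), v(t) = -K_1e^(4t) - 3K_2e^(3t)

Coefficient matrix A = [[3, 0], [-3, 4]].
Characteristic polynomial det(A - λI) = λ^2 - 7λ + 12 = 0.
Eigenvalues λ = 4, 3.
For λ=4: (A-λI) row 1 is [-1, 0], so an eigenvector is (0, -1).
For λ=3: (A-λI) row 2 is [-3, 1], so an eigenvector is (-1, -3).
General solution: K_1e^(4t)(0,-1) + K_2e^(3t)(-1,-3).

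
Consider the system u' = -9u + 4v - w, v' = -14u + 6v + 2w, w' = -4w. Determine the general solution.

Coefficient matrix A = [[-9, 4, -1], [-14, 6, 2], [0, 0, -4]].
det(A - λI) = 0 gives eigenvalues λ = -1, -4, -2.
For λ=-1: eigenvector (1,2,0).
For λ=-4: eigenvector (3,4,1).
For λ=-2: eigenvector (-4,-7,0).
General solution: K_1e^(-t)(1,2,0) + K_2e^(-4t)(3,4,1) + K_3e^(-2t)(-4,-7,0).

u(t) = K_1e^(-t) + 3K_2e^(-4t) - 4K_3e^(-2t), v(t) = 2K_1e^(-t) + 4K_2e^(-4t) - 7K_3e^(-2t), w(t) = K_2e^(-4t)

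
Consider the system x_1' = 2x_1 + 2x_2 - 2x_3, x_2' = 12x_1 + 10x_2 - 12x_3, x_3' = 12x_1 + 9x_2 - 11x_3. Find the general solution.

Coefficient matrix A = [[2, 2, -2], [12, 10, -12], [12, 9, -11]].
det(A - λI) = 0 gives eigenvalues λ = -2, 2, 1.
For λ=-2: eigenvector (0,1,1).
For λ=2: eigenvector (1,3,3).
For λ=1: eigenvector (2,4,5).
General solution: K_1e^(-2t)(0,1,1) + K_2e^(2t)(1,3,3) + K_3e^(t)(2,4,5).

x_1(t) = K_2e^(2t) + 2K_3e^(t), x_2(t) = K_1e^(-2t) + 3K_2e^(2t) + 4K_3e^(t), x_3(t) = K_1e^(-2t) + 3K_2e^(2t) + 5K_3e^(t)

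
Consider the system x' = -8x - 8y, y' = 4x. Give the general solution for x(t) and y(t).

Coefficient matrix A = [[-8, -8], [4, 0]].
Characteristic polynomial det(A - λI) = λ^2 + 8λ + 32 = 0.
Eigenvalues λ = -4 ± 4i (complex conjugate pair).
For λ=-4+4i: an eigenvector is (-1,1) - i(-1,0) = (-1 + i, 1).
A real fundamental pair from Re and Im of e^((-4+4i)t)v: X_1 = e^(-4t)(cos(4t)·(-1,1) + sin(4t)·(-1,0)), X_2 = e^(-4t)(sin(4t)·(-1,1) - cos(4t)·(-1,0)).
General solution: C_1X_1 + C_2X_2.

x(t) = -C_1e^(-4t)sin(4t) - C_1e^(-4t)cos(4t) - C_2e^(-4t)sin(4t) + C_2e^(-4t)cos(4t), y(t) = C_1e^(-4t)cos(4t) + C_2e^(-4t)sin(4t)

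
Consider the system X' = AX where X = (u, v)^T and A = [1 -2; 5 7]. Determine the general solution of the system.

u(t) = -c_1e^(4t)sin(t) + c_1e^(4t)cos(t) + c_2e^(4t)sin(t) + c_2e^(4t)cos(t), v(t) = 2c_1e^(4t)sin(t) - c_1e^(4t)cos(t) - c_2e^(4t)sin(t) - 2c_2e^(4t)cos(t)

Coefficient matrix A = [[1, -2], [5, 7]].
Characteristic polynomial det(A - λI) = λ^2 - 8λ + 17 = 0.
Eigenvalues λ = 4 ± i (complex conjugate pair).
For λ=4+i: an eigenvector is (1,-1) - i(-1,2) = (1 + i, -1 - 2i).
A real fundamental pair from Re and Im of e^((4+i)t)v: X_1 = e^(4t)(cos(t)·(1,-1) + sin(t)·(-1,2)), X_2 = e^(4t)(sin(t)·(1,-1) - cos(t)·(-1,2)).
General solution: c_1X_1 + c_2X_2.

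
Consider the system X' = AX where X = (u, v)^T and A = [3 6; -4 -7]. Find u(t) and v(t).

u(t) = -3c_1e^(-t) - c_2e^(-3t), v(t) = 2c_1e^(-t) + c_2e^(-3t)

Coefficient matrix A = [[3, 6], [-4, -7]].
Characteristic polynomial det(A - λI) = λ^2 + 4λ + 3 = 0.
Eigenvalues λ = -1, -3.
For λ=-1: (A-λI) row 1 is [4, 6], so an eigenvector is (-3, 2).
For λ=-3: (A-λI) row 1 is [6, 6], so an eigenvector is (-1, 1).
General solution: c_1e^(-t)(-3,2) + c_2e^(-3t)(-1,1).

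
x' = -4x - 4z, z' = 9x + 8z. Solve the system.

Coefficient matrix A = [[-4, -4], [9, 8]].
Characteristic polynomial det(A - λI) = λ^2 - 4λ + 4 = 0.
Single eigenvalue λ = 2 with algebraic multiplicity 2.
Eigenvector v = (-2,3); generalized eigenvector w with (A-λI)w=v is (1,-1).
General solution: e^(2t)[c_1·v + c_2·(t·v + w)].

x(t) = -2c_1e^(2t) - 2c_2te^(2t) + c_2e^(2t), z(t) = 3c_1e^(2t) + 3c_2te^(2t) - c_2e^(2t)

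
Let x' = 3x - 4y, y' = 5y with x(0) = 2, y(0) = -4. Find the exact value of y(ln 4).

A = [[3,-4],[0,5]]; eigenvalues λ = 3, 5.
Eigenvectors: (-1,0) for λ=3, (-2,1) for λ=5.
From the initial condition, c_1 = 6, c_2 = -4.
y(ln 4) = (6)(4^3)(0) + (-4)(4^5)(1) = -4096.

-4096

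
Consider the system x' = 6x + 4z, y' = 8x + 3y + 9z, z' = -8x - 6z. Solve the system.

x(t) = C_1e^(2t) - C_2e^(-2t), y(t) = C_1e^(2t) - 2C_2e^(-2t) + C_3e^(3t), z(t) = -C_1e^(2t) + 2C_2e^(-2t)

Coefficient matrix A = [[6, 0, 4], [8, 3, 9], [-8, 0, -6]].
det(A - λI) = 0 gives eigenvalues λ = 2, -2, 3.
For λ=2: eigenvector (1,1,-1).
For λ=-2: eigenvector (-1,-2,2).
For λ=3: eigenvector (0,1,0).
General solution: C_1e^(2t)(1,1,-1) + C_2e^(-2t)(-1,-2,2) + C_3e^(3t)(0,1,0).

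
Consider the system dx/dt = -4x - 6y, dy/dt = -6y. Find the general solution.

x(t) = -3C_1e^(-6t) - C_2e^(-4t), y(t) = -C_1e^(-6t)

Coefficient matrix A = [[-4, -6], [0, -6]].
Characteristic polynomial det(A - λI) = λ^2 + 10λ + 24 = 0.
Eigenvalues λ = -6, -4.
For λ=-6: (A-λI) row 1 is [2, -6], so an eigenvector is (-3, -1).
For λ=-4: (A-λI) row 1 is [0, -6], so an eigenvector is (-1, 0).
General solution: C_1e^(-6t)(-3,-1) + C_2e^(-4t)(-1,0).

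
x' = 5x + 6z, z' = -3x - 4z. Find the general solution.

x(t) = -2C_1e^(2t) + C_2e^(-t), z(t) = C_1e^(2t) - C_2e^(-t)

Coefficient matrix A = [[5, 6], [-3, -4]].
Characteristic polynomial det(A - λI) = λ^2 - λ - 2 = 0.
Eigenvalues λ = 2, -1.
For λ=2: (A-λI) row 1 is [3, 6], so an eigenvector is (-2, 1).
For λ=-1: (A-λI) row 1 is [6, 6], so an eigenvector is (1, -1).
General solution: C_1e^(2t)(-2,1) + C_2e^(-t)(1,-1).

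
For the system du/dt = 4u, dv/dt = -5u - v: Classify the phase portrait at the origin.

saddle

A = [[4,0],[-5,-1]]; det(A-λI) = λ^2 - 3λ - 4.
λ = 4, -1: opposite signs.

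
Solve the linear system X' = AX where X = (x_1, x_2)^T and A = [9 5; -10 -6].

x_1(t) = -c_1e^(-t) - c_2e^(4t), x_2(t) = 2c_1e^(-t) + c_2e^(4t)

Coefficient matrix A = [[9, 5], [-10, -6]].
Characteristic polynomial det(A - λI) = λ^2 - 3λ - 4 = 0.
Eigenvalues λ = -1, 4.
For λ=-1: (A-λI) row 1 is [10, 5], so an eigenvector is (-1, 2).
For λ=4: (A-λI) row 1 is [5, 5], so an eigenvector is (-1, 1).
General solution: c_1e^(-t)(-1,2) + c_2e^(4t)(-1,1).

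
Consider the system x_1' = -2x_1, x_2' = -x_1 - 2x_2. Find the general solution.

x_1(t) = K_2e^(-2t), x_2(t) = -K_1e^(-2t) - K_2te^(-2t) - K_2e^(-2t)

Coefficient matrix A = [[-2, 0], [-1, -2]].
Characteristic polynomial det(A - λI) = λ^2 + 4λ + 4 = 0.
Single eigenvalue λ = -2 with algebraic multiplicity 2.
Eigenvector v = (0,-1); generalized eigenvector w with (A-λI)w=v is (1,-1).
General solution: e^(-2t)[K_1·v + K_2·(t·v + w)].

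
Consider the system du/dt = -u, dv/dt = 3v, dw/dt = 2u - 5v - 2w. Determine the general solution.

u(t) = K_1e^(-t), v(t) = -K_3e^(3t), w(t) = 2K_1e^(-t) + K_2e^(-2t) + K_3e^(3t)

Coefficient matrix A = [[-1, 0, 0], [0, 3, 0], [2, -5, -2]].
det(A - λI) = 0 gives eigenvalues λ = -1, -2, 3.
For λ=-1: eigenvector (1,0,2).
For λ=-2: eigenvector (0,0,1).
For λ=3: eigenvector (0,-1,1).
General solution: K_1e^(-t)(1,0,2) + K_2e^(-2t)(0,0,1) + K_3e^(3t)(0,-1,1).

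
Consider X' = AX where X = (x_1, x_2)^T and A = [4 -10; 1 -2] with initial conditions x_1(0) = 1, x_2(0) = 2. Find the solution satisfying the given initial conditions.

x_1(t) = -17e^(t)sin(t) + e^(t)cos(t), x_2(t) = -5e^(t)sin(t) + 2e^(t)cos(t)

Coefficient matrix A = [[4, -10], [1, -2]].
Characteristic polynomial det(A - λI) = λ^2 - 2λ + 2 = 0.
Eigenvalues λ = 1 ± i (complex conjugate pair).
For λ=1+i: an eigenvector is (1,0) - i(3,1) = (1 - 3i, 0 - i).
A real fundamental pair from Re and Im of e^((1+i)t)v: X_1 = e^(t)(cos(t)·(1,0) + sin(t)·(3,1)), X_2 = e^(t)(sin(t)·(1,0) - cos(t)·(3,1)).
General solution: C_1X_1 + C_2X_2.
Applying x_1(0)=1, x_2(0)=2 gives C_1=-5, C_2=-2.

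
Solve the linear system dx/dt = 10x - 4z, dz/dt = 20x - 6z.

x(t) = -C_1e^(2t)sin(4t) + C_2e^(2t)cos(4t), z(t) = -2C_1e^(2t)sin(4t) + C_1e^(2t)cos(4t) + C_2e^(2t)sin(4t) + 2C_2e^(2t)cos(4t)

Coefficient matrix A = [[10, -4], [20, -6]].
Characteristic polynomial det(A - λI) = λ^2 - 4λ + 20 = 0.
Eigenvalues λ = 2 ± 4i (complex conjugate pair).
For λ=2+4i: an eigenvector is (0,1) - i(-1,-2) = (0 + i, 1 + 2i).
A real fundamental pair from Re and Im of e^((2+4i)t)v: X_1 = e^(2t)(cos(4t)·(0,1) + sin(4t)·(-1,-2)), X_2 = e^(2t)(sin(4t)·(0,1) - cos(4t)·(-1,-2)).
General solution: C_1X_1 + C_2X_2.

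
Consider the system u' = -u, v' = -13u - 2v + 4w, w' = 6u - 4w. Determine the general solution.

u(t) = c_1e^(-t), v(t) = -5c_1e^(-t) + c_2e^(-2t) - 2c_3e^(-4t), w(t) = 2c_1e^(-t) + c_3e^(-4t)

Coefficient matrix A = [[-1, 0, 0], [-13, -2, 4], [6, 0, -4]].
det(A - λI) = 0 gives eigenvalues λ = -1, -2, -4.
For λ=-1: eigenvector (1,-5,2).
For λ=-2: eigenvector (0,1,0).
For λ=-4: eigenvector (0,-2,1).
General solution: c_1e^(-t)(1,-5,2) + c_2e^(-2t)(0,1,0) + c_3e^(-4t)(0,-2,1).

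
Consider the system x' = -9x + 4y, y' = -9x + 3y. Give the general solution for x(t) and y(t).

x(t) = -2K_1e^(-3t) - 2K_2te^(-3t) + K_2e^(-3t), y(t) = -3K_1e^(-3t) - 3K_2te^(-3t) + K_2e^(-3t)

Coefficient matrix A = [[-9, 4], [-9, 3]].
Characteristic polynomial det(A - λI) = λ^2 + 6λ + 9 = 0.
Single eigenvalue λ = -3 with algebraic multiplicity 2.
Eigenvector v = (-2,-3); generalized eigenvector w with (A-λI)w=v is (1,1).
General solution: e^(-3t)[K_1·v + K_2·(t·v + w)].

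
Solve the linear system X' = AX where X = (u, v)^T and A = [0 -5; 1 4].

Coefficient matrix A = [[0, -5], [1, 4]].
Characteristic polynomial det(A - λI) = λ^2 - 4λ + 5 = 0.
Eigenvalues λ = 2 ± i (complex conjugate pair).
For λ=2+i: an eigenvector is (1,0) - i(-2,1) = (1 + 2i, 0 - i).
A real fundamental pair from Re and Im of e^((2+i)t)v: X_1 = e^(2t)(cos(t)·(1,0) + sin(t)·(-2,1)), X_2 = e^(2t)(sin(t)·(1,0) - cos(t)·(-2,1)).
General solution: C_1X_1 + C_2X_2.

u(t) = -2C_1e^(2t)sin(t) + C_1e^(2t)cos(t) + C_2e^(2t)sin(t) + 2C_2e^(2t)cos(t), v(t) = C_1e^(2t)sin(t) - C_2e^(2t)cos(t)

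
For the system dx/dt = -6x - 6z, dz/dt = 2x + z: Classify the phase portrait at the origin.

stable node

A = [[-6,-6],[2,1]]; det(A-λI) = λ^2 + 5λ + 6.
λ = -2, -3: both negative.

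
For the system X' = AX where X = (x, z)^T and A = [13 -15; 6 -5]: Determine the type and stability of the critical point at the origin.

unstable spiral

A = [[13,-15],[6,-5]]; det(A-λI) = λ^2 - 8λ + 25.
λ = 4 ± 3i: positive real part.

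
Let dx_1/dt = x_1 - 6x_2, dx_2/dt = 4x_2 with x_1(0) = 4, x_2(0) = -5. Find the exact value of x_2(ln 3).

A = [[1,-6],[0,4]]; eigenvalues λ = 1, 4.
Eigenvectors: (1,0) for λ=1, (-2,1) for λ=4.
From the initial condition, c_1 = -6, c_2 = -5.
x_2(ln 3) = (-6)(3^1)(0) + (-5)(3^4)(1) = -405.

-405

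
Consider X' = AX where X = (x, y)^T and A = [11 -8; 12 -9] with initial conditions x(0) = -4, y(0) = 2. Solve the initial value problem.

Coefficient matrix A = [[11, -8], [12, -9]].
Characteristic polynomial det(A - λI) = λ^2 - 2λ - 3 = 0.
Eigenvalues λ = -1, 3.
For λ=-1: (A-λI) row 1 is [12, -8], so an eigenvector is (2, 3).
For λ=3: (A-λI) row 1 is [8, -8], so an eigenvector is (1, 1).
General solution: c_1e^(-t)(2,3) + c_2e^(3t)(1,1).
Applying x(0)=-4, y(0)=2 gives c_1=6, c_2=-16.

x(t) = -16e^(3t) + 12e^(-t), y(t) = -16e^(3t) + 18e^(-t)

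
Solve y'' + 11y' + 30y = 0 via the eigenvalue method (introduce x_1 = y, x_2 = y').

Let x_1 = y, x_2 = y'. Then x_1' = x_2 and x_2' = -30x_1 - 11x_2.
A = [[0,1],[-30,-11]]; det(A-λI) = λ^2 + 11λ + 30.
Eigenvalues λ = -5, -6 with eigenvectors (1,-5), (1,-6).

y(t) = c_1e^(-5t) + c_2e^(-6t)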